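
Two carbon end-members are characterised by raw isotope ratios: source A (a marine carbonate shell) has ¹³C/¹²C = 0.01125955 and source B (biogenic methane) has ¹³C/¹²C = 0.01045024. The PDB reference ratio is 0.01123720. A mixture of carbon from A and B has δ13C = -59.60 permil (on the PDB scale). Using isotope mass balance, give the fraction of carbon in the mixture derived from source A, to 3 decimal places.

δ_A = (0.01125955/0.01123720 − 1)×1000 = (1.001989 − 1)×1000 = 1.989 permil
δ_B = (0.01045024/0.01123720 − 1)×1000 = (0.929968 − 1)×1000 = -70.032 permil
f_A = (δ_mix − δ_B)/(δ_A − δ_B) = (-59.60 − (-70.032))/(1.989 − (-70.032))
f_A = 10.432 / 72.021 = 0.1448

0.145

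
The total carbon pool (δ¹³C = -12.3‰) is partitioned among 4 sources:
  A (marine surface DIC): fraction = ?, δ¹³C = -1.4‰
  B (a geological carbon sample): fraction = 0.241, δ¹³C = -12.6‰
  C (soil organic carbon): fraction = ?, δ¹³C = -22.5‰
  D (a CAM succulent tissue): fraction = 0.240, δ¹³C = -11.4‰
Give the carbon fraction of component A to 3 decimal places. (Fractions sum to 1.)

0.244

Let f_A and f_C be the unknown fractions; fractions sum to 1 so f_A + f_C = 0.519.
Mass balance: Σ fᵢ·δᵢ = δ_bulk ⇒ f_A·(-1.4) + f_C·(-22.5) = -12.3 − (-5.773) = -6.527
Substitute f_C = 0.519 − f_A:
f_A·(-1.4 − -22.5) = -6.527 − 0.519×(-22.5) = 5.150
f_A = 5.150 / 21.1 = 0.2441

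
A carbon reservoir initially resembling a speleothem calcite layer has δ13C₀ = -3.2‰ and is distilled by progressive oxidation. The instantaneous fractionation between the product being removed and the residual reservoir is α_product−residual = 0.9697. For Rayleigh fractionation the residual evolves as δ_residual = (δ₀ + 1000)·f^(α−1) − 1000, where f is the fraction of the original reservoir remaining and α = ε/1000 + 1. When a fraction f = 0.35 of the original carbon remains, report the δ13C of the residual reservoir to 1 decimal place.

29.0‰

Rayleigh residual: δ_res = (δ₀ + 1000)·f^(α−1) − 1000
α − 1 = -0.03030
f^(α−1) = 0.35^(-0.03030) = 1.032321
δ_res = (-3.2 + 1000) × 1.032321 − 1000 = 1029.018 − 1000 = 29.02‰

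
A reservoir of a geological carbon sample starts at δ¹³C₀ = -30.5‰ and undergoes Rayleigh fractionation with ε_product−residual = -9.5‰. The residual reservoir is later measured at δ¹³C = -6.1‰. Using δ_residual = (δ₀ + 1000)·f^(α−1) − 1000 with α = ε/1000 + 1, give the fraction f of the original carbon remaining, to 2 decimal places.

0.07

α − 1 = ε/1000 = -0.0095
(δ_res + 1000)/(δ₀ + 1000) = (-6.1 + 1000)/(-30.5 + 1000) = 993.9/969.5 = 1.025168
f = 1.025168^(1/-0.0095) = exp(ln(1.025168)/-0.0095) = exp(0.02486/-0.0095)
f = exp(-2.6164) = 0.0731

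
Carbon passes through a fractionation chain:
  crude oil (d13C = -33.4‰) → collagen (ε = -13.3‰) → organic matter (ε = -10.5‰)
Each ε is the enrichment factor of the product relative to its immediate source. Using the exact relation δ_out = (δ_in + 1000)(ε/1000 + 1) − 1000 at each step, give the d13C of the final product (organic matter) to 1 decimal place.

-56.3‰

step 1: δ = (-33.40 + 1000)·(-13.3/1000 + 1) − 1000 = -46.26‰
step 2: δ = (-46.26 + 1000)·(-10.5/1000 + 1) − 1000 = -56.27‰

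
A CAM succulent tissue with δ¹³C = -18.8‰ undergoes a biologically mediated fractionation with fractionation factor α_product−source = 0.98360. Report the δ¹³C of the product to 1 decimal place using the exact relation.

δ_product = (δ_source + 1000)·α − 1000
δ_product = (-18.8 + 1000) × 0.98360 − 1000
δ_product = 965.108 − 1000 = -34.89‰

-34.9‰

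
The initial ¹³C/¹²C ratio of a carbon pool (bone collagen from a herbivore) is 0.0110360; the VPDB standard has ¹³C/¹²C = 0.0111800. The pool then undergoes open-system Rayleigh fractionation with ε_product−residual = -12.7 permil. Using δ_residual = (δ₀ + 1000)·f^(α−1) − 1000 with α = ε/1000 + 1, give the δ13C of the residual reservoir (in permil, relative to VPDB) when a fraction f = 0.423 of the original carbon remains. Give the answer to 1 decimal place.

-2.0 permil

δ₀ = (0.0110360/0.0111800 − 1)×1000 = (0.987120 − 1)×1000 = -12.880 permil
α − 1 = ε/1000 = -0.0127
f^(α−1) = 0.423^(-0.0127) = 1.010987
δ_res = (-12.880 + 1000) × 1.010987 − 1000 = 997.965 − 1000 = -2.03 permil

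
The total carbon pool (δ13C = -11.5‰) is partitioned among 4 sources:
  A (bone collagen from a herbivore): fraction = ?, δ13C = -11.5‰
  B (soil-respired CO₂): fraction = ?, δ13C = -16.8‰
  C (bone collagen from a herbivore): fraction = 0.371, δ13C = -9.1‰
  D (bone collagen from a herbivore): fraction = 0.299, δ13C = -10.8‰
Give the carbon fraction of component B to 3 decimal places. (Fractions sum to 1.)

0.207

Let f_B and f_A be the unknown fractions; fractions sum to 1 so f_B + f_A = 0.330.
Mass balance: Σ fᵢ·δᵢ = δ_bulk ⇒ f_B·(-16.8) + f_A·(-11.5) = -11.5 − (-6.605) = -4.895
Substitute f_A = 0.330 − f_B:
f_B·(-16.8 − -11.5) = -4.895 − 0.330×(-11.5) = -1.100
f_B = -1.100 / -5.3 = 0.2075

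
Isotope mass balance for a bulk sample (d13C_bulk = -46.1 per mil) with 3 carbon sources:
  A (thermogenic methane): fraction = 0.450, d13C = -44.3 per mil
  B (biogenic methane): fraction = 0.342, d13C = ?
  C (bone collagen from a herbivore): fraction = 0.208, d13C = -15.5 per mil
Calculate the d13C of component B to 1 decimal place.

Isotope mass balance: δ_bulk = Σ fᵢ·δᵢ.
-46.1 = 0.450×(-44.3) + 0.342×δ_B + 0.208×(-15.5)
0.342·δ_B = -46.1 − (-23.159) = -22.941
δ_B = -22.941 / 0.342 = -67.08 per mil

-67.1 per mil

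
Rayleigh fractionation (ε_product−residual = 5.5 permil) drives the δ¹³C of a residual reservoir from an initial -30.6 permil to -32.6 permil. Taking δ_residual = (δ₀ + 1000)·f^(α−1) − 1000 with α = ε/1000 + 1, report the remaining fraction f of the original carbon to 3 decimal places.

α − 1 = ε/1000 = 0.0055
(δ_res + 1000)/(δ₀ + 1000) = (-32.6 + 1000)/(-30.6 + 1000) = 967.4/969.4 = 0.997937
f = 0.997937^(1/0.0055) = exp(ln(0.997937)/0.0055) = exp(-0.00207/0.0055)
f = exp(-0.3755) = 0.6869

0.687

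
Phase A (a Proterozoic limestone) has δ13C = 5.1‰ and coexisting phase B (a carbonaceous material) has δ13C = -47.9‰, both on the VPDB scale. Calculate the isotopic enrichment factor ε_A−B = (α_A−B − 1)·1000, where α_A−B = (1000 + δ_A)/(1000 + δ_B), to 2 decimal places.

α_A−B = (1000 + 5.1) / (1000 + -47.9) = 1005.1 / 952.1 = 1.055666
ε_A−B = (1.055666 − 1) × 1000 = 55.666‰
(The approximation ε ≈ δ_A − δ_B would give 53.0‰.)

55.67‰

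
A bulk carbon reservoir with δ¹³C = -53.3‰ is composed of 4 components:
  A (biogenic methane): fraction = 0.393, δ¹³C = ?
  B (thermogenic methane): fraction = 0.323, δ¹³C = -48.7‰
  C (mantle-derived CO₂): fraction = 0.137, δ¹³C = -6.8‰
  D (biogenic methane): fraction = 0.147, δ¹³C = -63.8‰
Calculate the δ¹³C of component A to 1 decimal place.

-69.4‰

Isotope mass balance: δ_bulk = Σ fᵢ·δᵢ.
-53.3 = 0.393×δ_A + 0.323×(-48.7) + 0.137×(-6.8) + 0.147×(-63.8)
0.393·δ_A = -53.3 − (-26.040) = -27.260
δ_A = -27.260 / 0.393 = -69.36‰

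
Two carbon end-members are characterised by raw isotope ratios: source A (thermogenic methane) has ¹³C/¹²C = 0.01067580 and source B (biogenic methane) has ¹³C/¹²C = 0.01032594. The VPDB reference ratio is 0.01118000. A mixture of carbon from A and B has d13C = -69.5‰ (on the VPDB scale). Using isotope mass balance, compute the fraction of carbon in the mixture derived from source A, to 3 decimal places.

0.220

δ_A = (0.01067580/0.01118000 − 1)×1000 = (0.954902 − 1)×1000 = -45.098‰
δ_B = (0.01032594/0.01118000 − 1)×1000 = (0.923608 − 1)×1000 = -76.392‰
f_A = (δ_mix − δ_B)/(δ_A − δ_B) = (-69.5 − (-76.392))/(-45.098 − (-76.392))
f_A = 6.892 / 31.293 = 0.2202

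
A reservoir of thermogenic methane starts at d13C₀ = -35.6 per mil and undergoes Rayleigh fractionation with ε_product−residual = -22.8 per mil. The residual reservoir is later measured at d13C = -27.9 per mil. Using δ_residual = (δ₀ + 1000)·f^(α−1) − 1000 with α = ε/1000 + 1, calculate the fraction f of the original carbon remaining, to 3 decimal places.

0.706

α − 1 = ε/1000 = -0.0228
(δ_res + 1000)/(δ₀ + 1000) = (-27.9 + 1000)/(-35.6 + 1000) = 972.1/964.4 = 1.007984
f = 1.007984^(1/-0.0228) = exp(ln(1.007984)/-0.0228) = exp(0.00795/-0.0228)
f = exp(-0.3488) = 0.7055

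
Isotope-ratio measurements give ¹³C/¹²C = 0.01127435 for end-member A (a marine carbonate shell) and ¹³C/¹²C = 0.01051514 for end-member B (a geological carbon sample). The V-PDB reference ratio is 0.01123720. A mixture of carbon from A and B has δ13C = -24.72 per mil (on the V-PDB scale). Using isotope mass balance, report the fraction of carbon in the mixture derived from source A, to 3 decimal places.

0.585

δ_A = (0.01127435/0.01123720 − 1)×1000 = (1.003306 − 1)×1000 = 3.306 per mil
δ_B = (0.01051514/0.01123720 − 1)×1000 = (0.935744 − 1)×1000 = -64.256 per mil
f_A = (δ_mix − δ_B)/(δ_A − δ_B) = (-24.72 − (-64.256))/(3.306 − (-64.256))
f_A = 39.536 / 67.562 = 0.5852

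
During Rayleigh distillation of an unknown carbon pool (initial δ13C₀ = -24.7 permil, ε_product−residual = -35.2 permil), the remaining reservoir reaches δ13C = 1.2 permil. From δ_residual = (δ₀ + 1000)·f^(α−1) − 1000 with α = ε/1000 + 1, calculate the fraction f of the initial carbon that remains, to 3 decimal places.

α − 1 = ε/1000 = -0.0352
(δ_res + 1000)/(δ₀ + 1000) = (1.2 + 1000)/(-24.7 + 1000) = 1001.2/975.3 = 1.026556
f = 1.026556^(1/-0.0352) = exp(ln(1.026556)/-0.0352) = exp(0.02621/-0.0352)
f = exp(-0.7446) = 0.4749

0.475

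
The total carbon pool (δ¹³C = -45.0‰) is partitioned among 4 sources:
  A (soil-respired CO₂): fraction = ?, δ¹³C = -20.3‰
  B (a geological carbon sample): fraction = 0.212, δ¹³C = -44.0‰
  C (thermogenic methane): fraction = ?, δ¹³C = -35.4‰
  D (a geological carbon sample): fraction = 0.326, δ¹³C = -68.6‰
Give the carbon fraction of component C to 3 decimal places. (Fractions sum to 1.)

Let f_C and f_A be the unknown fractions; fractions sum to 1 so f_C + f_A = 0.462.
Mass balance: Σ fᵢ·δᵢ = δ_bulk ⇒ f_C·(-35.4) + f_A·(-20.3) = -45.0 − (-31.692) = -13.308
Substitute f_A = 0.462 − f_C:
f_C·(-35.4 − -20.3) = -13.308 − 0.462×(-20.3) = -3.930
f_C = -3.930 / -15.1 = 0.2603

0.260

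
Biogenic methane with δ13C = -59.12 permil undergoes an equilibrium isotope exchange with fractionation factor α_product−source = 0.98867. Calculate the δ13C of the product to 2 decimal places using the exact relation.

δ_product = (δ_source + 1000)·α − 1000
δ_product = (-59.12 + 1000) × 0.98867 − 1000
δ_product = 930.220 − 1000 = -69.780 permil

-69.78 permil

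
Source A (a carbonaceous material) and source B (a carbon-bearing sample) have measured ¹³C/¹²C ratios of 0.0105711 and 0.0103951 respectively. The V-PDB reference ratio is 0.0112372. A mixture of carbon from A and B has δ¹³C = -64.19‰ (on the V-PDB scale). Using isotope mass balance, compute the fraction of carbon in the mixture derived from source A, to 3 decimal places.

δ_A = (0.0105711/0.0112372 − 1)×1000 = (0.940724 − 1)×1000 = -59.276‰
δ_B = (0.0103951/0.0112372 − 1)×1000 = (0.925061 − 1)×1000 = -74.939‰
f_A = (δ_mix − δ_B)/(δ_A − δ_B) = (-64.19 − (-74.939))/(-59.276 − (-74.939))
f_A = 10.749 / 15.662 = 0.6863

0.686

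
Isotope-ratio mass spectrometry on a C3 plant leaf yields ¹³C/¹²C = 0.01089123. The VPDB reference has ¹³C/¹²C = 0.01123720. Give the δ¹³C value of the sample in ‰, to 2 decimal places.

-30.79‰

δ¹³C = (R_sample / R_standard − 1) × 1000
R_sample / R_standard = 0.01089123 / 0.01123720 = 0.969212
δ¹³C = (0.969212 − 1) × 1000 = -30.788‰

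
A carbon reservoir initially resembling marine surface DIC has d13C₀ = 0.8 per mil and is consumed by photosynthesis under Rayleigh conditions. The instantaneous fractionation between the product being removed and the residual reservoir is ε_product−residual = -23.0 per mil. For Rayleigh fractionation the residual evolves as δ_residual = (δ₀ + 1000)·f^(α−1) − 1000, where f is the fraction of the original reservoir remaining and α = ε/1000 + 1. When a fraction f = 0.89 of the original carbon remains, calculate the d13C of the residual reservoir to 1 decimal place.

3.5 per mil

Rayleigh residual: δ_res = (δ₀ + 1000)·f^(α−1) − 1000
α = ε/1000 + 1 = 0.97700, so α − 1 = -0.02300
f^(α−1) = 0.89^(-0.02300) = 1.002684
δ_res = (0.8 + 1000) × 1.002684 − 1000 = 1003.486 − 1000 = 3.49 per mil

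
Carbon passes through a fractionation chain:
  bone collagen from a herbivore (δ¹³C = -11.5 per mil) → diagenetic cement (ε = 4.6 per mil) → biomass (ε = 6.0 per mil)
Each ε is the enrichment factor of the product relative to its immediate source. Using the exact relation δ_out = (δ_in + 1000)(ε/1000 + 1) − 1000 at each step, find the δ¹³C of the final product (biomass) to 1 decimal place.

-1.0 per mil

step 1: δ = (-11.50 + 1000)·(4.6/1000 + 1) − 1000 = -6.95 per mil
step 2: δ = (-6.95 + 1000)·(6.0/1000 + 1) − 1000 = -0.99 per mil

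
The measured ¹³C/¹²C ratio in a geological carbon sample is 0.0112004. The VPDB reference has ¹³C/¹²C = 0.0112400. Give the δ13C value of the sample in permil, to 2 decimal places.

δ13C = (R_sample / R_standard − 1) × 1000
R_sample / R_standard = 0.0112004 / 0.0112400 = 0.996477
δ13C = (0.996477 − 1) × 1000 = -3.523 permil

-3.52 permil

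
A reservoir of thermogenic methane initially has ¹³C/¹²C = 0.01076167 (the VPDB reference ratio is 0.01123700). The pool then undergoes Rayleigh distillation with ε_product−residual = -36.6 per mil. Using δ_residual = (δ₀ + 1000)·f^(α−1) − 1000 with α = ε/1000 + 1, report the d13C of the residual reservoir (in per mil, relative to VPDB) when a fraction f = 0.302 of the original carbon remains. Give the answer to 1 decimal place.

0.6 per mil

δ₀ = (0.01076167/0.01123700 − 1)×1000 = (0.957700 − 1)×1000 = -42.300 per mil
α − 1 = ε/1000 = -0.0366
f^(α−1) = 0.302^(-0.0366) = 1.044797
δ_res = (-42.300 + 1000) × 1.044797 − 1000 = 1000.601 − 1000 = 0.60 per mil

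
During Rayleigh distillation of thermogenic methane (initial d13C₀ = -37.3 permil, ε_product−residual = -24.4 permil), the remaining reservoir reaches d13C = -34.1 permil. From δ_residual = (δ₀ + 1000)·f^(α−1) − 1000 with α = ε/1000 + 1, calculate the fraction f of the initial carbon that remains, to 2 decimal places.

0.87

α − 1 = ε/1000 = -0.0244
(δ_res + 1000)/(δ₀ + 1000) = (-34.1 + 1000)/(-37.3 + 1000) = 965.9/962.7 = 1.003324
f = 1.003324^(1/-0.0244) = exp(ln(1.003324)/-0.0244) = exp(0.00332/-0.0244)
f = exp(-0.1360) = 0.8728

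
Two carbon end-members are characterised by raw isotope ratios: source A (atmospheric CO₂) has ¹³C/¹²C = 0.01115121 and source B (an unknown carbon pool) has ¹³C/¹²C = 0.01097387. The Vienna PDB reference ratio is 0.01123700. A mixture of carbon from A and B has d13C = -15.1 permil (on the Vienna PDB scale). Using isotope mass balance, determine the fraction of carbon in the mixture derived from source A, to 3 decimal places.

0.527

δ_A = (0.01115121/0.01123700 − 1)×1000 = (0.992365 − 1)×1000 = -7.635 permil
δ_B = (0.01097387/0.01123700 − 1)×1000 = (0.976584 − 1)×1000 = -23.416 permil
f_A = (δ_mix − δ_B)/(δ_A − δ_B) = (-15.1 − (-23.416))/(-7.635 − (-23.416))
f_A = 8.316 / 15.782 = 0.5270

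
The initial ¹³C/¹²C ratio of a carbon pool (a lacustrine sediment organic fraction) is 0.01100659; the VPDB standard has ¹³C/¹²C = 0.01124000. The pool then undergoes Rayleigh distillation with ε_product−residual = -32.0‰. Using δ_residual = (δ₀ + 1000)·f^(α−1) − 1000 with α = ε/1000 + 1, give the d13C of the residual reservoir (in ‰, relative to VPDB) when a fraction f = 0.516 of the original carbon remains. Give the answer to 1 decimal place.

δ₀ = (0.01100659/0.01124000 − 1)×1000 = (0.979234 − 1)×1000 = -20.766‰
α − 1 = ε/1000 = -0.0320
f^(α−1) = 0.516^(-0.0320) = 1.021398
δ_res = (-20.766 + 1000) × 1.021398 − 1000 = 1000.188 − 1000 = 0.19‰

0.2‰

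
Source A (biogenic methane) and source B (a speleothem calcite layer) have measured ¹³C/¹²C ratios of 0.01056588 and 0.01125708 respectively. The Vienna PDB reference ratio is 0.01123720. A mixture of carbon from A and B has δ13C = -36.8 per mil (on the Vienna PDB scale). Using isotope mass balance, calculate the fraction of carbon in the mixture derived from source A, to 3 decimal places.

δ_A = (0.01056588/0.01123720 − 1)×1000 = (0.940259 − 1)×1000 = -59.741 per mil
δ_B = (0.01125708/0.01123720 − 1)×1000 = (1.001769 − 1)×1000 = 1.769 per mil
f_A = (δ_mix − δ_B)/(δ_A − δ_B) = (-36.8 − (1.769))/(-59.741 − (1.769))
f_A = -38.569 / -61.510 = 0.6270

0.627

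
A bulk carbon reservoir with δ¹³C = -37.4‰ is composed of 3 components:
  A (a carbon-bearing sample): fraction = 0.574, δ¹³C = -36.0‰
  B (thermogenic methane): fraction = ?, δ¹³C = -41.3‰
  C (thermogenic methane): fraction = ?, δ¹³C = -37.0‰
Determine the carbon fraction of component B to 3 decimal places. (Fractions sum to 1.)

Let f_B and f_C be the unknown fractions; fractions sum to 1 so f_B + f_C = 0.426.
Mass balance: Σ fᵢ·δᵢ = δ_bulk ⇒ f_B·(-41.3) + f_C·(-37.0) = -37.4 − (-20.664) = -16.736
Substitute f_C = 0.426 − f_B:
f_B·(-41.3 − -37.0) = -16.736 − 0.426×(-37.0) = -0.974
f_B = -0.974 / -4.3 = 0.2265

0.227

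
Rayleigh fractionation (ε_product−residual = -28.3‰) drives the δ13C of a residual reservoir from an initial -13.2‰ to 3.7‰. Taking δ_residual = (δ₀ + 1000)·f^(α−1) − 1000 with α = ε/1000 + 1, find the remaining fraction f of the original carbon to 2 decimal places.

α − 1 = ε/1000 = -0.0283
(δ_res + 1000)/(δ₀ + 1000) = (3.7 + 1000)/(-13.2 + 1000) = 1003.7/986.8 = 1.017126
f = 1.017126^(1/-0.0283) = exp(ln(1.017126)/-0.0283) = exp(0.01698/-0.0283)
f = exp(-0.6000) = 0.5488

0.55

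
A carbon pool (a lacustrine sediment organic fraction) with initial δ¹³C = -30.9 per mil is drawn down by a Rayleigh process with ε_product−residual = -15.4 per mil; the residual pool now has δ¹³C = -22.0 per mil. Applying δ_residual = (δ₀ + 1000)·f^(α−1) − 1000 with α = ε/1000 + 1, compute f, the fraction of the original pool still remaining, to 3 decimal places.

0.552

α − 1 = ε/1000 = -0.0154
(δ_res + 1000)/(δ₀ + 1000) = (-22.0 + 1000)/(-30.9 + 1000) = 978.0/969.1 = 1.009184
f = 1.009184^(1/-0.0154) = exp(ln(1.009184)/-0.0154) = exp(0.00914/-0.0154)
f = exp(-0.5936) = 0.5523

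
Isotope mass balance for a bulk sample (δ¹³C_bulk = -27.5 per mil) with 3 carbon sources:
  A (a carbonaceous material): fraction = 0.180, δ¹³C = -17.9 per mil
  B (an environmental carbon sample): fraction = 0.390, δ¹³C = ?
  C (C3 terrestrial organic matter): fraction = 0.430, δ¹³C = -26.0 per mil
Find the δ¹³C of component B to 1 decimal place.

Isotope mass balance: δ_bulk = Σ fᵢ·δᵢ.
-27.5 = 0.180×(-17.9) + 0.390×δ_B + 0.430×(-26.0)
0.390·δ_B = -27.5 − (-14.402) = -13.098
δ_B = -13.098 / 0.390 = -33.58 per mil

-33.6 per mil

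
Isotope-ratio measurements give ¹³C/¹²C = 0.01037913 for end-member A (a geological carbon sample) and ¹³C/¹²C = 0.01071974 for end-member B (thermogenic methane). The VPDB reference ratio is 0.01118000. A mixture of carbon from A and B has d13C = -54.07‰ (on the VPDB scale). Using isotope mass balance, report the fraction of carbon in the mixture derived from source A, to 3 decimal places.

0.423

δ_A = (0.01037913/0.01118000 − 1)×1000 = (0.928366 − 1)×1000 = -71.634‰
δ_B = (0.01071974/0.01118000 − 1)×1000 = (0.958832 − 1)×1000 = -41.168‰
f_A = (δ_mix − δ_B)/(δ_A − δ_B) = (-54.07 − (-41.168))/(-71.634 − (-41.168))
f_A = -12.902 / -30.466 = 0.4235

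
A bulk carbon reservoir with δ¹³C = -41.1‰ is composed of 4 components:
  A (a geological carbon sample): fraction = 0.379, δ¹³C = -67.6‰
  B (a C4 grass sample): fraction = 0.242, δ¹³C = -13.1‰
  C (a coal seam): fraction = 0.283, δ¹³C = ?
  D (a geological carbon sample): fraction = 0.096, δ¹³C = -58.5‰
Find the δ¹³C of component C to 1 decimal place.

-23.7‰

Isotope mass balance: δ_bulk = Σ fᵢ·δᵢ.
-41.1 = 0.379×(-67.6) + 0.242×(-13.1) + 0.283×δ_C + 0.096×(-58.5)
0.283·δ_C = -41.1 − (-34.407) = -6.693
δ_C = -6.693 / 0.283 = -23.65‰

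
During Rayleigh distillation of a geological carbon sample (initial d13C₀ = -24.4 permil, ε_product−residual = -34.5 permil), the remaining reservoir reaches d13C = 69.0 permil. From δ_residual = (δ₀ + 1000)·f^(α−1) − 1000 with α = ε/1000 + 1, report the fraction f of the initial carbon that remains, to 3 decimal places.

0.071

α − 1 = ε/1000 = -0.0345
(δ_res + 1000)/(δ₀ + 1000) = (69.0 + 1000)/(-24.4 + 1000) = 1069.0/975.6 = 1.095736
f = 1.095736^(1/-0.0345) = exp(ln(1.095736)/-0.0345) = exp(0.09143/-0.0345)
f = exp(-2.6500) = 0.0706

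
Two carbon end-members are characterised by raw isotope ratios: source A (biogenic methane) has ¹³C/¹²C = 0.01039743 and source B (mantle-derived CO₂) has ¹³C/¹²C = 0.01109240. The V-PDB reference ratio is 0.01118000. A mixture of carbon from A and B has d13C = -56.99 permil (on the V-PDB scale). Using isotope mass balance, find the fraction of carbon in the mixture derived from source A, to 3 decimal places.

0.791

δ_A = (0.01039743/0.01118000 − 1)×1000 = (0.930003 − 1)×1000 = -69.997 permil
δ_B = (0.01109240/0.01118000 − 1)×1000 = (0.992165 − 1)×1000 = -7.835 permil
f_A = (δ_mix − δ_B)/(δ_A − δ_B) = (-56.99 − (-7.835))/(-69.997 − (-7.835))
f_A = -49.155 / -62.162 = 0.7908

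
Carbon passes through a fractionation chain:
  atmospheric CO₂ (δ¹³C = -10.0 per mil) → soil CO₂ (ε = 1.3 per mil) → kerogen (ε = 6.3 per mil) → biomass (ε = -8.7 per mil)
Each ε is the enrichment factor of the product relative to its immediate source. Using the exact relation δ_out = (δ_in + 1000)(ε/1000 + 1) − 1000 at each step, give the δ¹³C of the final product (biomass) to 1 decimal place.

-11.1 per mil

step 1: δ = (-10.00 + 1000)·(1.3/1000 + 1) − 1000 = -8.71 per mil
step 2: δ = (-8.71 + 1000)·(6.3/1000 + 1) − 1000 = -2.47 per mil
step 3: δ = (-2.47 + 1000)·(-8.7/1000 + 1) − 1000 = -11.15 per mil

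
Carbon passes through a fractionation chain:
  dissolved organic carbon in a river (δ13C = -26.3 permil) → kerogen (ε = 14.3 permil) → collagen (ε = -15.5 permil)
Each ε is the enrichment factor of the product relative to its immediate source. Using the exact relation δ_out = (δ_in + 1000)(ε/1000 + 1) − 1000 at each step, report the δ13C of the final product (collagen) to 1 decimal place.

step 1: δ = (-26.30 + 1000)·(14.3/1000 + 1) − 1000 = -12.38 permil
step 2: δ = (-12.38 + 1000)·(-15.5/1000 + 1) − 1000 = -27.68 permil

-27.7 permil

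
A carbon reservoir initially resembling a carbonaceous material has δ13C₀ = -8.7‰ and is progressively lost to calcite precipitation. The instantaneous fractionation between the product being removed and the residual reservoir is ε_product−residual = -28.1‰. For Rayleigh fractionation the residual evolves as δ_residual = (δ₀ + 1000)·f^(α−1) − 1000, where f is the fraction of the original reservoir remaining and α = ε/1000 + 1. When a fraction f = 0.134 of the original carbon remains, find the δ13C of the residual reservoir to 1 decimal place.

Rayleigh residual: δ_res = (δ₀ + 1000)·f^(α−1) − 1000
α = ε/1000 + 1 = 0.97190, so α − 1 = -0.02810
f^(α−1) = 0.134^(-0.02810) = 1.058104
δ_res = (-8.7 + 1000) × 1.058104 − 1000 = 1048.898 − 1000 = 48.90‰

48.9‰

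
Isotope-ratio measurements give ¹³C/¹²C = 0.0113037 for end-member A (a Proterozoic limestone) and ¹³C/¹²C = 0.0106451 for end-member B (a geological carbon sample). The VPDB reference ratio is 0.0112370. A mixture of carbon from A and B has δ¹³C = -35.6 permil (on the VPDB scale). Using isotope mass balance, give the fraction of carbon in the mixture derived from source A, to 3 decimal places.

0.291

δ_A = (0.0113037/0.0112370 − 1)×1000 = (1.005936 − 1)×1000 = 5.936 permil
δ_B = (0.0106451/0.0112370 − 1)×1000 = (0.947326 − 1)×1000 = -52.674 permil
f_A = (δ_mix − δ_B)/(δ_A − δ_B) = (-35.6 − (-52.674))/(5.936 − (-52.674))
f_A = 17.074 / 58.610 = 0.2913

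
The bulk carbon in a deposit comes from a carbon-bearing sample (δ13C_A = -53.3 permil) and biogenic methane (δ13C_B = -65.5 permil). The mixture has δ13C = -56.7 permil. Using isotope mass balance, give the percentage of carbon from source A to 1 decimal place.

72.1%

δ_mix = f_A·δ_A + (1 − f_A)·δ_B  ⇒  f_A = (δ_mix − δ_B)/(δ_A − δ_B)
f_A = (-56.7 − (-65.5)) / (-53.3 − (-65.5))
f_A = 8.8 / 12.2 = 0.7213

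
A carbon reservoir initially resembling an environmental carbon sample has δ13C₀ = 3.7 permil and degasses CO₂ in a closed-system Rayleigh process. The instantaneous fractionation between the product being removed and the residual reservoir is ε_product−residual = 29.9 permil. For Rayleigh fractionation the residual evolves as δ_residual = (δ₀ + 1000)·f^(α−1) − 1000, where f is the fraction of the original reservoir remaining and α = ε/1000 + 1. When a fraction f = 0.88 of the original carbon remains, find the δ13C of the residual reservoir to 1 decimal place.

Rayleigh residual: δ_res = (δ₀ + 1000)·f^(α−1) − 1000
α = ε/1000 + 1 = 1.02990, so α − 1 = 0.02990
f^(α−1) = 0.88^(0.02990) = 0.996185
δ_res = (3.7 + 1000) × 0.996185 − 1000 = 999.871 − 1000 = -0.13 permil

-0.1 permil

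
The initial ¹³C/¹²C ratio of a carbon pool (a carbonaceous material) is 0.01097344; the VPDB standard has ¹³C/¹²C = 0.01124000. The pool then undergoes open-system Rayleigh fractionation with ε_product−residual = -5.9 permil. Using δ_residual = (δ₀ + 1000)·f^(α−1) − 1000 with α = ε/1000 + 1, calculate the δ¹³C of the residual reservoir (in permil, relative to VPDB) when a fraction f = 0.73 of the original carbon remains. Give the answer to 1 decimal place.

δ₀ = (0.01097344/0.01124000 − 1)×1000 = (0.976285 − 1)×1000 = -23.715 permil
α − 1 = ε/1000 = -0.0059
f^(α−1) = 0.73^(-0.0059) = 1.001859
δ_res = (-23.715 + 1000) × 1.001859 − 1000 = 978.099 − 1000 = -21.90 permil

-21.9 permil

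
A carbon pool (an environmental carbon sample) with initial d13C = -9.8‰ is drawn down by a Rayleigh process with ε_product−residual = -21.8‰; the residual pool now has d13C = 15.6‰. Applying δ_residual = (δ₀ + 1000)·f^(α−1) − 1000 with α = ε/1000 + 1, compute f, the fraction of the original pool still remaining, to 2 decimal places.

α − 1 = ε/1000 = -0.0218
(δ_res + 1000)/(δ₀ + 1000) = (15.6 + 1000)/(-9.8 + 1000) = 1015.6/990.2 = 1.025651
f = 1.025651^(1/-0.0218) = exp(ln(1.025651)/-0.0218) = exp(0.02533/-0.0218)
f = exp(-1.1618) = 0.3129

0.31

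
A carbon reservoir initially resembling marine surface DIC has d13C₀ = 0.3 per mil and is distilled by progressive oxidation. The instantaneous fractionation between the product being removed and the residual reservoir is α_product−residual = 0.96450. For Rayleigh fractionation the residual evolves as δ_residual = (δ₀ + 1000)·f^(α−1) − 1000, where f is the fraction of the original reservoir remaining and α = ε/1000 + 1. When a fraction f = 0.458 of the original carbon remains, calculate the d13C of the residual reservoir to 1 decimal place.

Rayleigh residual: δ_res = (δ₀ + 1000)·f^(α−1) − 1000
α − 1 = -0.03550
f^(α−1) = 0.458^(-0.03550) = 1.028109
δ_res = (0.3 + 1000) × 1.028109 − 1000 = 1028.418 − 1000 = 28.42 per mil

28.4 per mil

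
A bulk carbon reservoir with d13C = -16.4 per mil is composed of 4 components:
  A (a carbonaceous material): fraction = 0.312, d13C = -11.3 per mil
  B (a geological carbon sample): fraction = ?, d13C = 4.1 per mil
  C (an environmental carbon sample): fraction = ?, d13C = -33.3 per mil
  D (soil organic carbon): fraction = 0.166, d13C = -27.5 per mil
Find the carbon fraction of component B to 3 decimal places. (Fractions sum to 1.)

Let f_B and f_C be the unknown fractions; fractions sum to 1 so f_B + f_C = 0.522.
Mass balance: Σ fᵢ·δᵢ = δ_bulk ⇒ f_B·(4.1) + f_C·(-33.3) = -16.4 − (-8.091) = -8.309
Substitute f_C = 0.522 − f_B:
f_B·(4.1 − -33.3) = -8.309 − 0.522×(-33.3) = 9.073
f_B = 9.073 / 37.4 = 0.2426

0.243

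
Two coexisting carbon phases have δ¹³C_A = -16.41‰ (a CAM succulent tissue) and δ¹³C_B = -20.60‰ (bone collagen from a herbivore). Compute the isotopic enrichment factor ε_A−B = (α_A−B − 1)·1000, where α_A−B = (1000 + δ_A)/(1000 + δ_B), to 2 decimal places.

α_A−B = (1000 + -16.41) / (1000 + -20.60) = 983.59 / 979.40 = 1.004278
ε_A−B = (1.004278 − 1) × 1000 = 4.278‰
(The approximation ε ≈ δ_A − δ_B would give 4.19‰.)

4.28‰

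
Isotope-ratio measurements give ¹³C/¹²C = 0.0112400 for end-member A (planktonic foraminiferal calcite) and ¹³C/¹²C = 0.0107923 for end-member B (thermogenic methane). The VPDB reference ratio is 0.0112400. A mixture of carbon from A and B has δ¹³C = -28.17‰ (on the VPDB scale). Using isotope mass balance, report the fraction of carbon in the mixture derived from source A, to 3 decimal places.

0.293

δ_A = (0.0112400/0.0112400 − 1)×1000 = (1.000000 − 1)×1000 = 0.000‰
δ_B = (0.0107923/0.0112400 − 1)×1000 = (0.960169 − 1)×1000 = -39.831‰
f_A = (δ_mix − δ_B)/(δ_A − δ_B) = (-28.17 − (-39.831))/(0.000 − (-39.831))
f_A = 11.661 / 39.831 = 0.2928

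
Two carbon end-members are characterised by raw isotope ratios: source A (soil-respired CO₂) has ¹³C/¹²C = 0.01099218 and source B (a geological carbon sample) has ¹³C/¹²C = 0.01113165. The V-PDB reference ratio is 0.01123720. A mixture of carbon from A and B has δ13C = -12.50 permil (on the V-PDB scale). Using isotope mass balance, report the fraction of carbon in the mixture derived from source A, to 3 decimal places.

0.250

δ_A = (0.01099218/0.01123720 − 1)×1000 = (0.978196 − 1)×1000 = -21.804 permil
δ_B = (0.01113165/0.01123720 − 1)×1000 = (0.990607 − 1)×1000 = -9.393 permil
f_A = (δ_mix − δ_B)/(δ_A − δ_B) = (-12.50 − (-9.393))/(-21.804 − (-9.393))
f_A = -3.107 / -12.411 = 0.2503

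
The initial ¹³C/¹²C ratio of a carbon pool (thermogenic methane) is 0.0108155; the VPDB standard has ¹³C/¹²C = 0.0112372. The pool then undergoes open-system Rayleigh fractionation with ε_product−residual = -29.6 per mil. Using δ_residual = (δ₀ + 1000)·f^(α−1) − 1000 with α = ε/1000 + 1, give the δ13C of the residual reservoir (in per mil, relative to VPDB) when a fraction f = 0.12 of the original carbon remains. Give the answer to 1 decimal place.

δ₀ = (0.0108155/0.0112372 − 1)×1000 = (0.962473 − 1)×1000 = -37.527 per mil
α − 1 = ε/1000 = -0.0296
f^(α−1) = 0.12^(-0.0296) = 1.064771
δ_res = (-37.527 + 1000) × 1.064771 − 1000 = 1024.813 − 1000 = 24.81 per mil

24.8 per mil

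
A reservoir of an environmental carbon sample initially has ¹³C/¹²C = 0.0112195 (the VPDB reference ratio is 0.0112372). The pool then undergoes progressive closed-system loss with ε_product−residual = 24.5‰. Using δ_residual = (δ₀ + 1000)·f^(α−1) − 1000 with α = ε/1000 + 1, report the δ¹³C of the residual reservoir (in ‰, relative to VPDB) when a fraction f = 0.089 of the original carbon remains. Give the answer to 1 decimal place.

-59.0‰

δ₀ = (0.0112195/0.0112372 − 1)×1000 = (0.998425 − 1)×1000 = -1.575‰
α − 1 = ε/1000 = 0.0245
f^(α−1) = 0.089^(0.0245) = 0.942454
δ_res = (-1.575 + 1000) × 0.942454 − 1000 = 940.969 − 1000 = -59.03‰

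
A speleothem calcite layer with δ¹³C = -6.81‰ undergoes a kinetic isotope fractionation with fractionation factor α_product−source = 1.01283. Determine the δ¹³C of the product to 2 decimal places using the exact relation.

δ_product = (δ_source + 1000)·α − 1000
δ_product = (-6.81 + 1000) × 1.01283 − 1000
δ_product = 1005.933 − 1000 = 5.933‰

5.93‰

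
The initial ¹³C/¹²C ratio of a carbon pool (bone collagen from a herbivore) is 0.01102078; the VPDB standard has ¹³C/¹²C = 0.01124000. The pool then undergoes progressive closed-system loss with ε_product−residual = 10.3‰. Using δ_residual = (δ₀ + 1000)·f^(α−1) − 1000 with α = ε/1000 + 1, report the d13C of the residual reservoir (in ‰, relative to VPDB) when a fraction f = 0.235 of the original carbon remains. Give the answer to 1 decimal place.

δ₀ = (0.01102078/0.01124000 − 1)×1000 = (0.980496 − 1)×1000 = -19.504‰
α − 1 = ε/1000 = 0.0103
f^(α−1) = 0.235^(0.0103) = 0.985195
δ_res = (-19.504 + 1000) × 0.985195 − 1000 = 965.980 − 1000 = -34.02‰

-34.0‰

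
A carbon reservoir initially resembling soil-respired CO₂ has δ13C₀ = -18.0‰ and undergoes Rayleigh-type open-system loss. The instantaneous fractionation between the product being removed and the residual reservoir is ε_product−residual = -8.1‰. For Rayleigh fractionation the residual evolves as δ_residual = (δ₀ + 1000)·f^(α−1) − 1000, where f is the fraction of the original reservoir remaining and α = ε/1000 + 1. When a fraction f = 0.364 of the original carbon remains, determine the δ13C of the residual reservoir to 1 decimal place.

Rayleigh residual: δ_res = (δ₀ + 1000)·f^(α−1) − 1000
α = ε/1000 + 1 = 0.99190, so α − 1 = -0.00810
f^(α−1) = 0.364^(-0.00810) = 1.008219
δ_res = (-18.0 + 1000) × 1.008219 − 1000 = 990.072 − 1000 = -9.93‰

-9.9‰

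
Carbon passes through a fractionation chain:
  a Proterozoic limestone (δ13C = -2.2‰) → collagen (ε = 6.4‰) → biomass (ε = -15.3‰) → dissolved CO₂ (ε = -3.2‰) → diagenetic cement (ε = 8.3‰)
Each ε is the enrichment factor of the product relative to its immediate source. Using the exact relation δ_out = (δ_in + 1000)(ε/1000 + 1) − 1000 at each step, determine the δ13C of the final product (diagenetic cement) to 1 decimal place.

-6.2‰

step 1: δ = (-2.20 + 1000)·(6.4/1000 + 1) − 1000 = 4.19‰
step 2: δ = (4.19 + 1000)·(-15.3/1000 + 1) − 1000 = -11.18‰
step 3: δ = (-11.18 + 1000)·(-3.2/1000 + 1) − 1000 = -14.34‰
step 4: δ = (-14.34 + 1000)·(8.3/1000 + 1) − 1000 = -6.16‰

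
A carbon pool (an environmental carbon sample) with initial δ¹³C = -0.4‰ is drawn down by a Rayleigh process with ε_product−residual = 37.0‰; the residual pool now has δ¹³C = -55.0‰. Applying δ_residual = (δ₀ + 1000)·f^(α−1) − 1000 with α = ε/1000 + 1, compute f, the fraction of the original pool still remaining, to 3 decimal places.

α − 1 = ε/1000 = 0.0370
(δ_res + 1000)/(δ₀ + 1000) = (-55.0 + 1000)/(-0.4 + 1000) = 945.0/999.6 = 0.945378
f = 0.945378^(1/0.0370) = exp(ln(0.945378)/0.0370) = exp(-0.05617/0.0370)
f = exp(-1.5181) = 0.2191

0.219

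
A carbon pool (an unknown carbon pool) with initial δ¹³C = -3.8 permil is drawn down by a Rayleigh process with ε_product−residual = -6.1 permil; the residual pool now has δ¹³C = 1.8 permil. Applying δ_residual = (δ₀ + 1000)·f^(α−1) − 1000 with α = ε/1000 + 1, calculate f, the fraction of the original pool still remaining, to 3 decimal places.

0.399

α − 1 = ε/1000 = -0.0061
(δ_res + 1000)/(δ₀ + 1000) = (1.8 + 1000)/(-3.8 + 1000) = 1001.8/996.2 = 1.005621
f = 1.005621^(1/-0.0061) = exp(ln(1.005621)/-0.0061) = exp(0.00561/-0.0061)
f = exp(-0.9190) = 0.3989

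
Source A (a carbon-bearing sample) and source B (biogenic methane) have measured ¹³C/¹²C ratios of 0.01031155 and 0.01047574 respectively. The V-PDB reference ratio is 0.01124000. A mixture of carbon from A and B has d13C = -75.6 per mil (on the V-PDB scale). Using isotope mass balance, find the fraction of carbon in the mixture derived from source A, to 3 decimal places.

0.521

δ_A = (0.01031155/0.01124000 − 1)×1000 = (0.917398 − 1)×1000 = -82.602 per mil
δ_B = (0.01047574/0.01124000 − 1)×1000 = (0.932005 − 1)×1000 = -67.995 per mil
f_A = (δ_mix − δ_B)/(δ_A − δ_B) = (-75.6 − (-67.995))/(-82.602 − (-67.995))
f_A = -7.605 / -14.608 = 0.5206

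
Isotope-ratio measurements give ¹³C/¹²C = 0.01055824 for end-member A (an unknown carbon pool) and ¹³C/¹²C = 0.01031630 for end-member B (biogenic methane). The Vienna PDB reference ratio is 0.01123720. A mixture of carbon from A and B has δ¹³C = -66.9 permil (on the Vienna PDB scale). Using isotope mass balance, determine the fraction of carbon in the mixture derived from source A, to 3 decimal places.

0.699

δ_A = (0.01055824/0.01123720 − 1)×1000 = (0.939579 − 1)×1000 = -60.421 permil
δ_B = (0.01031630/0.01123720 − 1)×1000 = (0.918049 − 1)×1000 = -81.951 permil
f_A = (δ_mix − δ_B)/(δ_A − δ_B) = (-66.9 − (-81.951))/(-60.421 − (-81.951))
f_A = 15.051 / 21.530 = 0.6991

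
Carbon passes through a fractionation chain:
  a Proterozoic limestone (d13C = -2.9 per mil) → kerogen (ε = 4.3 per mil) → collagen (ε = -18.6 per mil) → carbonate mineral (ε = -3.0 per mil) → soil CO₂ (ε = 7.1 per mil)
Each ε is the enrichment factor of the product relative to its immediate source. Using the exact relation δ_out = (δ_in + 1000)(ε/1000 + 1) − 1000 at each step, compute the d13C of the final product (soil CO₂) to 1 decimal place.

step 1: δ = (-2.90 + 1000)·(4.3/1000 + 1) − 1000 = 1.39 per mil
step 2: δ = (1.39 + 1000)·(-18.6/1000 + 1) − 1000 = -17.24 per mil
step 3: δ = (-17.24 + 1000)·(-3.0/1000 + 1) − 1000 = -20.19 per mil
step 4: δ = (-20.19 + 1000)·(7.1/1000 + 1) − 1000 = -13.23 per mil

-13.2 per mil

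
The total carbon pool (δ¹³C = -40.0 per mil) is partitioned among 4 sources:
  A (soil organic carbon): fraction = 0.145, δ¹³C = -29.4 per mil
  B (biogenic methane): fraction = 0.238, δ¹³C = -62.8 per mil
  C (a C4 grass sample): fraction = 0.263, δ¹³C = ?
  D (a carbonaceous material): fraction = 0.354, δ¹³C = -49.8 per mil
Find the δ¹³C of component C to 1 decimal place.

-12.0 per mil

Isotope mass balance: δ_bulk = Σ fᵢ·δᵢ.
-40.0 = 0.145×(-29.4) + 0.238×(-62.8) + 0.263×δ_C + 0.354×(-49.8)
0.263·δ_C = -40.0 − (-36.839) = -3.161
δ_C = -3.161 / 0.263 = -12.02 per mil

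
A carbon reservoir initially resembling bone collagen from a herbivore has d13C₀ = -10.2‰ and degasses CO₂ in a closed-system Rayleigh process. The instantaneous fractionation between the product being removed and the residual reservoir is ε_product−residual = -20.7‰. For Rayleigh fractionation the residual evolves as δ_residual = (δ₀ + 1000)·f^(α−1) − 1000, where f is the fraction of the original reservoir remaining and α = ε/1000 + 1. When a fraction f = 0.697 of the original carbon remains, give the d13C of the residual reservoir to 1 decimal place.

-2.8‰

Rayleigh residual: δ_res = (δ₀ + 1000)·f^(α−1) − 1000
α = ε/1000 + 1 = 0.97930, so α − 1 = -0.02070
f^(α−1) = 0.697^(-0.02070) = 1.007500
δ_res = (-10.2 + 1000) × 1.007500 − 1000 = 997.224 − 1000 = -2.78‰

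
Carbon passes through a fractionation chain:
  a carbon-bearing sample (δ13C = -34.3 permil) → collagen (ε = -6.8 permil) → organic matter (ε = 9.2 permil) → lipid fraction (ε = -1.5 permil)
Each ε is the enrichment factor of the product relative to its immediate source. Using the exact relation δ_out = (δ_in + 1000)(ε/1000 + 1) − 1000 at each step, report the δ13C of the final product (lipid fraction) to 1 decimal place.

step 1: δ = (-34.30 + 1000)·(-6.8/1000 + 1) − 1000 = -40.87 permil
step 2: δ = (-40.87 + 1000)·(9.2/1000 + 1) − 1000 = -32.04 permil
step 3: δ = (-32.04 + 1000)·(-1.5/1000 + 1) − 1000 = -33.49 permil

-33.5 permil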